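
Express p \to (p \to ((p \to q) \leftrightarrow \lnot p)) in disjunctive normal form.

p \to (p \to ((p \to q) \leftrightarrow \lnot p))
≡ \lnot p \lor (p \to ((p \to q) \leftrightarrow \lnot p))   [eliminate \to]
≡ \lnot p \lor \lnot p \lor ((p \to q) \leftrightarrow \lnot p)   [eliminate \to]
≡ \lnot p \lor \lnot p \lor (((p \to q) \to \lnot p) \land (\lnot p \to (p \to q)))   [eliminate \leftrightarrow]
≡ \lnot p \lor \lnot p \lor ((\lnot (p \to q) \lor \lnot p) \land (\lnot p \to (p \to q)))   [eliminate \to]
≡ \lnot p \lor \lnot p \lor ((\lnot (\lnot p \lor q) \lor \lnot p) \land (\lnot p \to (p \to q)))   [eliminate \to]
≡ \lnot p \lor \lnot p \lor ((\lnot (\lnot p \lor q) \lor \lnot p) \land (\lnot \lnot p \lor (p \to q)))   [eliminate \to]
≡ \lnot p \lor \lnot p \lor ((\lnot (\lnot p \lor q) \lor \lnot p) \land (\lnot \lnot p \lor \lnot p \lor q))   [eliminate \to]
≡ \lnot p \lor \lnot p \lor (((\lnot \lnot p \land \lnot q) \lor \lnot p) \land (\lnot \lnot p \lor \lnot p \lor q))   [De Morgan]
≡ \lnot p \lor \lnot p \lor (((p \land \lnot q) \lor \lnot p) \land (\lnot \lnot p \lor \lnot p \lor q))   [double negation]
≡ \lnot p \lor \lnot p \lor (((p \land \lnot q) \lor \lnot p) \land (p \lor \lnot p \lor q))   [double negation]
≡ \lnot p \lor \lnot p \lor (p \land \lnot q \land p) \lor (p \land \lnot q \land \lnot p) \lor (p \land \lnot q \land q) \lor (\lnot p \land p) \lor (\lnot p \land \lnot p) \lor (\lnot p \land q)   [distribute \land over \lor]
≡ \lnot p \lor (p \land \lnot q)   [simplify]

\lnot p \lor (p \land \lnot q)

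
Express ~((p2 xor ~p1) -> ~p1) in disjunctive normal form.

p2 & p1

~((p2 xor ~p1) -> ~p1)
≡ ~(~(p2 xor ~p1) | ~p1)
≡ ~(~((p2 & ~~p1) | (~p2 & ~p1)) | ~p1)
≡ ~~((p2 & ~~p1) | (~p2 & ~p1)) & ~~p1
≡ ((p2 & ~~p1) | (~p2 & ~p1)) & ~~p1
≡ ((p2 & p1) | (~p2 & ~p1)) & ~~p1
≡ ((p2 & p1) | (~p2 & ~p1)) & p1
≡ (p2 & p1 & p1) | (~p2 & ~p1 & p1)
≡ p2 & p1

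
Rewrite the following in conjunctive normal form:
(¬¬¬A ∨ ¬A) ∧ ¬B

(¬¬¬A ∨ ¬A) ∧ ¬B
≡ (¬A ∨ ¬A) ∧ ¬B   — double negation
≡ ¬A ∧ ¬B   — simplify

¬A ∧ ¬B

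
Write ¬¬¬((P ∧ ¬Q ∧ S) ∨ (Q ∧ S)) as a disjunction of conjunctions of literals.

¬¬¬((P ∧ ¬Q ∧ S) ∨ (Q ∧ S))
= ¬((P ∧ ¬Q ∧ S) ∨ (Q ∧ S))   [double negation]
= ¬(P ∧ ¬Q ∧ S) ∧ ¬(Q ∧ S)   [De Morgan]
= (¬P ∨ ¬¬Q ∨ ¬S) ∧ ¬(Q ∧ S)   [De Morgan]
= (¬P ∨ Q ∨ ¬S) ∧ ¬(Q ∧ S)   [double negation]
= (¬P ∨ Q ∨ ¬S) ∧ (¬Q ∨ ¬S)   [De Morgan]
= (¬P ∧ ¬Q) ∨ (¬P ∧ ¬S) ∨ (Q ∧ ¬Q) ∨ (Q ∧ ¬S) ∨ (¬S ∧ ¬Q) ∨ (¬S ∧ ¬S)   [distribute ∧ over ∨]
= (¬P ∧ ¬Q) ∨ ¬S   [simplify]

(¬P ∧ ¬Q) ∨ ¬S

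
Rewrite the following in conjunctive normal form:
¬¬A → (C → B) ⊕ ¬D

(¬A ∨ ¬C ∨ B ∨ ¬D) ∧ (¬A ∨ C ∨ D) ∧ (¬A ∨ ¬B ∨ D)

¬¬A → (C → B) ⊕ ¬D
≡ ¬¬¬A ∨ ((C → B) ⊕ ¬D)   — eliminate →
≡ ¬¬¬A ∨ ((C → B) ∨ ¬D) ∧ ¬((C → B) ∧ ¬D)   — expand ⊕
≡ ¬¬¬A ∨ (¬C ∨ B ∨ ¬D) ∧ ¬((C → B) ∧ ¬D)   — eliminate →
≡ ¬¬¬A ∨ (¬C ∨ B ∨ ¬D) ∧ ¬((¬C ∨ B) ∧ ¬D)   — eliminate →
≡ ¬A ∨ (¬C ∨ B ∨ ¬D) ∧ ¬((¬C ∨ B) ∧ ¬D)   — double negation
≡ ¬A ∨ (¬C ∨ B ∨ ¬D) ∧ (¬(¬C ∨ B) ∨ ¬¬D)   — De Morgan
≡ ¬A ∨ (¬C ∨ B ∨ ¬D) ∧ (¬¬C ∧ ¬B ∨ ¬¬D)   — De Morgan
≡ ¬A ∨ (¬C ∨ B ∨ ¬D) ∧ (C ∧ ¬B ∨ ¬¬D)   — double negation
≡ ¬A ∨ (¬C ∨ B ∨ ¬D) ∧ (C ∧ ¬B ∨ D)   — double negation
≡ (¬A ∨ ¬C ∨ B ∨ ¬D) ∧ (¬A ∨ C ∨ D) ∧ (¬A ∨ ¬B ∨ D)   — distribute ∨ over ∧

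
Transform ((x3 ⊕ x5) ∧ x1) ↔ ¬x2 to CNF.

(¬x3 ∨ x5 ∨ ¬x1 ∨ ¬x2) ∧ (¬x5 ∨ x3 ∨ ¬x1 ∨ ¬x2) ∧ (x2 ∨ x3 ∨ x5) ∧ (x2 ∨ ¬x3 ∨ ¬x5) ∧ (x2 ∨ x1)

((x3 ⊕ x5) ∧ x1) ↔ ¬x2
= (((x3 ⊕ x5) ∧ x1) → ¬x2) ∧ (¬x2 → ((x3 ⊕ x5) ∧ x1))   (eliminate ↔)
= (¬((x3 ⊕ x5) ∧ x1) ∨ ¬x2) ∧ (¬x2 → ((x3 ⊕ x5) ∧ x1))   (eliminate →)
= (¬((x3 ∨ x5) ∧ ¬(x3 ∧ x5) ∧ x1) ∨ ¬x2) ∧ (¬x2 → ((x3 ⊕ x5) ∧ x1))   (expand ⊕)
= (¬((x3 ∨ x5) ∧ ¬(x3 ∧ x5) ∧ x1) ∨ ¬x2) ∧ (¬¬x2 ∨ ((x3 ⊕ x5) ∧ x1))   (eliminate →)
= (¬((x3 ∨ x5) ∧ ¬(x3 ∧ x5) ∧ x1) ∨ ¬x2) ∧ (¬¬x2 ∨ ((x3 ∨ x5) ∧ ¬(x3 ∧ x5) ∧ x1))   (expand ⊕)
= (¬(x3 ∨ x5) ∨ ¬¬(x3 ∧ x5) ∨ ¬x1 ∨ ¬x2) ∧ (¬¬x2 ∨ ((x3 ∨ x5) ∧ ¬(x3 ∧ x5) ∧ x1))   (De Morgan)
= ((¬x3 ∧ ¬x5) ∨ ¬¬(x3 ∧ x5) ∨ ¬x1 ∨ ¬x2) ∧ (¬¬x2 ∨ ((x3 ∨ x5) ∧ ¬(x3 ∧ x5) ∧ x1))   (De Morgan)
= ((¬x3 ∧ ¬x5) ∨ (x3 ∧ x5) ∨ ¬x1 ∨ ¬x2) ∧ (¬¬x2 ∨ ((x3 ∨ x5) ∧ ¬(x3 ∧ x5) ∧ x1))   (double negation)
= ((¬x3 ∧ ¬x5) ∨ (x3 ∧ x5) ∨ ¬x1 ∨ ¬x2) ∧ (x2 ∨ ((x3 ∨ x5) ∧ ¬(x3 ∧ x5) ∧ x1))   (double negation)
= ((¬x3 ∧ ¬x5) ∨ (x3 ∧ x5) ∨ ¬x1 ∨ ¬x2) ∧ (x2 ∨ ((x3 ∨ x5) ∧ (¬x3 ∨ ¬x5) ∧ x1))   (De Morgan)
= (¬x3 ∨ x3 ∨ ¬x1 ∨ ¬x2) ∧ (¬x3 ∨ x5 ∨ ¬x1 ∨ ¬x2) ∧ (¬x5 ∨ x3 ∨ ¬x1 ∨ ¬x2) ∧ (¬x5 ∨ x5 ∨ ¬x1 ∨ ¬x2) ∧ (x2 ∨ x3 ∨ x5) ∧ (x2 ∨ ¬x3 ∨ ¬x5) ∧ (x2 ∨ x1)   (distribute ∨ over ∧)
= (¬x3 ∨ x5 ∨ ¬x1 ∨ ¬x2) ∧ (¬x5 ∨ x3 ∨ ¬x1 ∨ ¬x2) ∧ (x2 ∨ x3 ∨ x5) ∧ (x2 ∨ ¬x3 ∨ ¬x5) ∧ (x2 ∨ x1)   (simplify)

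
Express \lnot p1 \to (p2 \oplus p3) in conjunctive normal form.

(p1 \lor p2 \lor p3) \land (p1 \lor \lnot p2 \lor \lnot p3)

\lnot p1 \to (p2 \oplus p3)
≡ \lnot \lnot p1 \lor (p2 \oplus p3)   — eliminate \to
≡ \lnot \lnot p1 \lor ((p2 \lor p3) \land \lnot (p2 \land p3))   — expand \oplus
≡ p1 \lor ((p2 \lor p3) \land \lnot (p2 \land p3))   — double negation
≡ p1 \lor ((p2 \lor p3) \land (\lnot p2 \lor \lnot p3))   — De Morgan
≡ (p1 \lor p2 \lor p3) \land (p1 \lor \lnot p2 \lor \lnot p3)   — distribute \lor over \land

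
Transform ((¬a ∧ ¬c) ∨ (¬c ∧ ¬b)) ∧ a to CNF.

(¬a ∨ ¬b) ∧ ¬c ∧ a

((¬a ∧ ¬c) ∨ (¬c ∧ ¬b)) ∧ a
≡ (¬a ∨ ¬c) ∧ (¬a ∨ ¬b) ∧ (¬c ∨ ¬c) ∧ (¬c ∨ ¬b) ∧ a   [distribute ∨ over ∧]
≡ (¬a ∨ ¬b) ∧ ¬c ∧ a   [simplify]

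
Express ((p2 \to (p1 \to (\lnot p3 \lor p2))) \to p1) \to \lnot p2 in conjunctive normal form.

\lnot p1 \lor \lnot p2

((p2 \to (p1 \to (\lnot p3 \lor p2))) \to p1) \to \lnot p2
⇔ \lnot ((p2 \to (p1 \to (\lnot p3 \lor p2))) \to p1) \lor \lnot p2   [eliminate \to]
⇔ \lnot (\lnot (p2 \to (p1 \to (\lnot p3 \lor p2))) \lor p1) \lor \lnot p2   [eliminate \to]
⇔ \lnot (\lnot (\lnot p2 \lor (p1 \to (\lnot p3 \lor p2))) \lor p1) \lor \lnot p2   [eliminate \to]
⇔ \lnot (\lnot (\lnot p2 \lor \lnot p1 \lor \lnot p3 \lor p2) \lor p1) \lor \lnot p2   [eliminate \to]
⇔ (\lnot \lnot (\lnot p2 \lor \lnot p1 \lor \lnot p3 \lor p2) \land \lnot p1) \lor \lnot p2   [De Morgan]
⇔ ((\lnot p2 \lor \lnot p1 \lor \lnot p3 \lor p2) \land \lnot p1) \lor \lnot p2   [double negation]
⇔ (\lnot p2 \lor \lnot p1 \lor \lnot p3 \lor p2 \lor \lnot p2) \land (\lnot p1 \lor \lnot p2)   [distribute \lor over \land]
⇔ \lnot p1 \lor \lnot p2   [simplify]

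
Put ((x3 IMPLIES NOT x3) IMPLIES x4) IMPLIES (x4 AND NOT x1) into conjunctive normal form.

(NOT x3 OR x4) AND (NOT x3 OR NOT x1) AND (NOT x4 OR NOT x1)

((x3 IMPLIES NOT x3) IMPLIES x4) IMPLIES (x4 AND NOT x1)
⇔ NOT ((x3 IMPLIES NOT x3) IMPLIES x4) OR (x4 AND NOT x1)   (eliminate IMPLIES)
⇔ NOT (NOT (x3 IMPLIES NOT x3) OR x4) OR (x4 AND NOT x1)   (eliminate IMPLIES)
⇔ NOT (NOT (NOT x3 OR NOT x3) OR x4) OR (x4 AND NOT x1)   (eliminate IMPLIES)
⇔ (NOT NOT (NOT x3 OR NOT x3) AND NOT x4) OR (x4 AND NOT x1)   (De Morgan)
⇔ ((NOT x3 OR NOT x3) AND NOT x4) OR (x4 AND NOT x1)   (double negation)
⇔ (NOT x3 OR NOT x3 OR x4) AND (NOT x3 OR NOT x3 OR NOT x1) AND (NOT x4 OR x4) AND (NOT x4 OR NOT x1)   (distribute OR over AND)
⇔ (NOT x3 OR x4) AND (NOT x3 OR NOT x1) AND (NOT x4 OR NOT x1)   (simplify)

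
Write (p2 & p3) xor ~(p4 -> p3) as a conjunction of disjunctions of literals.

(p2 & p3) xor ~(p4 -> p3)
≡ ((p2 & p3) | ~(p4 -> p3)) & ~(p2 & p3 & ~(p4 -> p3))   — expand xor
≡ ((p2 & p3) | ~(~p4 | p3)) & ~(p2 & p3 & ~(p4 -> p3))   — eliminate ->
≡ ((p2 & p3) | ~(~p4 | p3)) & ~(p2 & p3 & ~(~p4 | p3))   — eliminate ->
≡ ((p2 & p3) | (~~p4 & ~p3)) & ~(p2 & p3 & ~(~p4 | p3))   — De Morgan
≡ ((p2 & p3) | (p4 & ~p3)) & ~(p2 & p3 & ~(~p4 | p3))   — double negation
≡ ((p2 & p3) | (p4 & ~p3)) & (~p2 | ~p3 | ~~(~p4 | p3))   — De Morgan
≡ ((p2 & p3) | (p4 & ~p3)) & (~p2 | ~p3 | ~p4 | p3)   — double negation
≡ (p2 | p4) & (p2 | ~p3) & (p3 | p4) & (p3 | ~p3) & (~p2 | ~p3 | ~p4 | p3)   — distribute | over &
≡ (p2 | p4) & (p2 | ~p3) & (p3 | p4)   — simplify

(p2 | p4) & (p2 | ~p3) & (p3 | p4)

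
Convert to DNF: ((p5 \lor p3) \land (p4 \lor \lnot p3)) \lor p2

((p5 \lor p3) \land (p4 \lor \lnot p3)) \lor p2
≡ (p5 \land p4) \lor (p5 \land \lnot p3) \lor (p3 \land p4) \lor (p3 \land \lnot p3) \lor p2
≡ (p5 \land p4) \lor (p5 \land \lnot p3) \lor (p3 \land p4) \lor p2

(p5 \land p4) \lor (p5 \land \lnot p3) \lor (p3 \land p4) \lor p2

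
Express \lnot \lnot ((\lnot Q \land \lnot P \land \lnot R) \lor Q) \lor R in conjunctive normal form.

\lnot \lnot ((\lnot Q \land \lnot P \land \lnot R) \lor Q) \lor R
⇔ (\lnot Q \land \lnot P \land \lnot R) \lor Q \lor R   (double negation)
⇔ (\lnot Q \lor Q \lor R) \land (\lnot P \lor Q \lor R) \land (\lnot R \lor Q \lor R)   (distribute \lor over \land)
⇔ \lnot P \lor Q \lor R   (simplify)

\lnot P \lor Q \lor R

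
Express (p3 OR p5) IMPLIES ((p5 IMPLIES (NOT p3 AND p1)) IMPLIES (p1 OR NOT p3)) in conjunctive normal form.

NOT p3 OR p5 OR p1

(p3 OR p5) IMPLIES ((p5 IMPLIES (NOT p3 AND p1)) IMPLIES (p1 OR NOT p3))
≡ NOT (p3 OR p5) OR ((p5 IMPLIES (NOT p3 AND p1)) IMPLIES (p1 OR NOT p3))   [eliminate IMPLIES]
≡ NOT (p3 OR p5) OR NOT (p5 IMPLIES (NOT p3 AND p1)) OR p1 OR NOT p3   [eliminate IMPLIES]
≡ NOT (p3 OR p5) OR NOT (NOT p5 OR (NOT p3 AND p1)) OR p1 OR NOT p3   [eliminate IMPLIES]
≡ (NOT p3 AND NOT p5) OR NOT (NOT p5 OR (NOT p3 AND p1)) OR p1 OR NOT p3   [De Morgan]
≡ (NOT p3 AND NOT p5) OR (NOT NOT p5 AND NOT (NOT p3 AND p1)) OR p1 OR NOT p3   [De Morgan]
≡ (NOT p3 AND NOT p5) OR (p5 AND NOT (NOT p3 AND p1)) OR p1 OR NOT p3   [double negation]
≡ (NOT p3 AND NOT p5) OR (p5 AND (NOT NOT p3 OR NOT p1)) OR p1 OR NOT p3   [De Morgan]
≡ (NOT p3 AND NOT p5) OR (p5 AND (p3 OR NOT p1)) OR p1 OR NOT p3   [double negation]
≡ (NOT p3 OR p5 OR p1 OR NOT p3) AND (NOT p3 OR p3 OR NOT p1 OR p1 OR NOT p3) AND (NOT p5 OR p5 OR p1 OR NOT p3) AND (NOT p5 OR p3 OR NOT p1 OR p1 OR NOT p3)   [distribute OR over AND]
≡ NOT p3 OR p5 OR p1   [simplify]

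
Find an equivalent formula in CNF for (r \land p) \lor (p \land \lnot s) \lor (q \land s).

(r \land p) \lor (p \land \lnot s) \lor (q \land s)
≡ (r \lor p \lor q) \land (r \lor p \lor s) \land (r \lor \lnot s \lor q) \land (r \lor \lnot s \lor s) \land (p \lor p \lor q) \land (p \lor p \lor s) \land (p \lor \lnot s \lor q) \land (p \lor \lnot s \lor s)   [distribute \lor over \land]
≡ (r \lor \lnot s \lor q) \land (p \lor q) \land (p \lor s)   [simplify]

(r \lor \lnot s \lor q) \land (p \lor q) \land (p \lor s)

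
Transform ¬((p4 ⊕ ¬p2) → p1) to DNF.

¬((p4 ⊕ ¬p2) → p1)
= ¬(¬(p4 ⊕ ¬p2) ∨ p1)   — eliminate →
= ¬(¬((p4 ∧ ¬¬p2) ∨ (¬p4 ∧ ¬p2)) ∨ p1)   — expand ⊕
= ¬¬((p4 ∧ ¬¬p2) ∨ (¬p4 ∧ ¬p2)) ∧ ¬p1   — De Morgan
= ((p4 ∧ ¬¬p2) ∨ (¬p4 ∧ ¬p2)) ∧ ¬p1   — double negation
= ((p4 ∧ p2) ∨ (¬p4 ∧ ¬p2)) ∧ ¬p1   — double negation
= (p4 ∧ p2 ∧ ¬p1) ∨ (¬p4 ∧ ¬p2 ∧ ¬p1)   — distribute ∧ over ∨

(p4 ∧ p2 ∧ ¬p1) ∨ (¬p4 ∧ ¬p2 ∧ ¬p1)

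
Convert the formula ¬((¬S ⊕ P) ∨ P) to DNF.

¬((¬S ⊕ P) ∨ P)
≡ ¬(¬S ∧ ¬P ∨ ¬¬S ∧ P ∨ P)   [expand ⊕]
≡ ¬(¬S ∧ ¬P) ∧ ¬(¬¬S ∧ P) ∧ ¬P   [De Morgan]
≡ (¬¬S ∨ ¬¬P) ∧ ¬(¬¬S ∧ P) ∧ ¬P   [De Morgan]
≡ (S ∨ ¬¬P) ∧ ¬(¬¬S ∧ P) ∧ ¬P   [double negation]
≡ (S ∨ P) ∧ ¬(¬¬S ∧ P) ∧ ¬P   [double negation]
≡ (S ∨ P) ∧ (¬¬¬S ∨ ¬P) ∧ ¬P   [De Morgan]
≡ (S ∨ P) ∧ (¬S ∨ ¬P) ∧ ¬P   [double negation]
≡ S ∧ ¬S ∧ ¬P ∨ S ∧ ¬P ∧ ¬P ∨ P ∧ ¬S ∧ ¬P ∨ P ∧ ¬P ∧ ¬P   [distribute ∧ over ∨]
≡ S ∧ ¬P   [simplify]

S ∧ ¬P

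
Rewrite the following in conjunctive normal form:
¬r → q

r ∨ q

¬r → q
≡ ¬¬r ∨ q   — eliminate →
≡ r ∨ q   — double negation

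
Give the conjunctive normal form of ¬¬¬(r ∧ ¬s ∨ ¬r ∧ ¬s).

¬¬¬(r ∧ ¬s ∨ ¬r ∧ ¬s)
≡ ¬(r ∧ ¬s ∨ ¬r ∧ ¬s)
≡ ¬(r ∧ ¬s) ∧ ¬(¬r ∧ ¬s)
≡ (¬r ∨ ¬¬s) ∧ ¬(¬r ∧ ¬s)
≡ (¬r ∨ s) ∧ ¬(¬r ∧ ¬s)
≡ (¬r ∨ s) ∧ (¬¬r ∨ ¬¬s)
≡ (¬r ∨ s) ∧ (r ∨ ¬¬s)
≡ (¬r ∨ s) ∧ (r ∨ s)

(¬r ∨ s) ∧ (r ∨ s)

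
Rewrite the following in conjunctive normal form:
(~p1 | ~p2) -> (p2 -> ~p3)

(~p1 | ~p2) -> (p2 -> ~p3)
≡ ~(~p1 | ~p2) | (p2 -> ~p3)
≡ ~(~p1 | ~p2) | ~p2 | ~p3
≡ (~~p1 & ~~p2) | ~p2 | ~p3
≡ (p1 & ~~p2) | ~p2 | ~p3
≡ (p1 & p2) | ~p2 | ~p3
≡ (p1 | ~p2 | ~p3) & (p2 | ~p2 | ~p3)
≡ p1 | ~p2 | ~p3

p1 | ~p2 | ~p3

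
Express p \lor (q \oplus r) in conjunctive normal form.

(p \lor q \lor r) \land (p \lor \lnot q \lor \lnot r)

p \lor (q \oplus r)
≡ p \lor ((q \lor r) \land \lnot (q \land r))   [expand \oplus]
≡ p \lor ((q \lor r) \land (\lnot q \lor \lnot r))   [De Morgan]
≡ (p \lor q \lor r) \land (p \lor \lnot q \lor \lnot r)   [distribute \lor over \land]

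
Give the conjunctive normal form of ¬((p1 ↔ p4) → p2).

¬((p1 ↔ p4) → p2)
≡ ¬(¬(p1 ↔ p4) ∨ p2)
≡ ¬(¬((p1 → p4) ∧ (p4 → p1)) ∨ p2)
≡ ¬(¬((¬p1 ∨ p4) ∧ (p4 → p1)) ∨ p2)
≡ ¬(¬((¬p1 ∨ p4) ∧ (¬p4 ∨ p1)) ∨ p2)
≡ ¬¬((¬p1 ∨ p4) ∧ (¬p4 ∨ p1)) ∧ ¬p2
≡ (¬p1 ∨ p4) ∧ (¬p4 ∨ p1) ∧ ¬p2

(¬p1 ∨ p4) ∧ (¬p4 ∨ p1) ∧ ¬p2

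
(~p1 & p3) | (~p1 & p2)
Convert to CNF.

(~p1 & p3) | (~p1 & p2)
≡ (~p1 | ~p1) & (~p1 | p2) & (p3 | ~p1) & (p3 | p2)   (distribute | over &)
≡ ~p1 & (p3 | p2)   (simplify)

~p1 & (p3 | p2)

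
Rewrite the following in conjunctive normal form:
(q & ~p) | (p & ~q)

(q | p) & (~p | ~q)

(q & ~p) | (p & ~q)
⇔ (q | p) & (q | ~q) & (~p | p) & (~p | ~q)   — distribute | over &
⇔ (q | p) & (~p | ~q)   — simplify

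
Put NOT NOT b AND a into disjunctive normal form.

NOT NOT b AND a
= b AND a   [double negation]

b AND a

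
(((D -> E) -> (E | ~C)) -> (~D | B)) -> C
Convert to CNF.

(((D -> E) -> (E | ~C)) -> (~D | B)) -> C
= ~(((D -> E) -> (E | ~C)) -> (~D | B)) | C   (eliminate ->)
= ~(~((D -> E) -> (E | ~C)) | ~D | B) | C   (eliminate ->)
= ~(~(~(D -> E) | E | ~C) | ~D | B) | C   (eliminate ->)
= ~(~(~(~D | E) | E | ~C) | ~D | B) | C   (eliminate ->)
= (~~(~(~D | E) | E | ~C) & ~~D & ~B) | C   (De Morgan)
= ((~(~D | E) | E | ~C) & ~~D & ~B) | C   (double negation)
= (((~~D & ~E) | E | ~C) & ~~D & ~B) | C   (De Morgan)
= (((D & ~E) | E | ~C) & ~~D & ~B) | C   (double negation)
= (((D & ~E) | E | ~C) & D & ~B) | C   (double negation)
= (D | E | ~C | C) & (~E | E | ~C | C) & (D | C) & (~B | C)   (distribute | over &)
= (D | C) & (~B | C)   (simplify)

(D | C) & (~B | C)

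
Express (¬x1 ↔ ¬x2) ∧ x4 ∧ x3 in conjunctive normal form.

(¬x1 ↔ ¬x2) ∧ x4 ∧ x3
≡ (¬x1 → ¬x2) ∧ (¬x2 → ¬x1) ∧ x4 ∧ x3
≡ (¬¬x1 ∨ ¬x2) ∧ (¬x2 → ¬x1) ∧ x4 ∧ x3
≡ (¬¬x1 ∨ ¬x2) ∧ (¬¬x2 ∨ ¬x1) ∧ x4 ∧ x3
≡ (x1 ∨ ¬x2) ∧ (¬¬x2 ∨ ¬x1) ∧ x4 ∧ x3
≡ (x1 ∨ ¬x2) ∧ (x2 ∨ ¬x1) ∧ x4 ∧ x3

(x1 ∨ ¬x2) ∧ (x2 ∨ ¬x1) ∧ x4 ∧ x3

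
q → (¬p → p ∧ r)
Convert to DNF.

¬q ∨ p

q → (¬p → p ∧ r)
≡ ¬q ∨ (¬p → p ∧ r)   [eliminate →]
≡ ¬q ∨ ¬¬p ∨ p ∧ r   [eliminate →]
≡ ¬q ∨ p ∨ p ∧ r   [double negation]
≡ ¬q ∨ p   [simplify]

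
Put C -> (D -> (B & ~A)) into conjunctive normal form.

C -> (D -> (B & ~A))
≡ ~C | (D -> (B & ~A))   — eliminate ->
≡ ~C | ~D | (B & ~A)   — eliminate ->
≡ (~C | ~D | B) & (~C | ~D | ~A)   — distribute | over &

(~C | ~D | B) & (~C | ~D | ~A)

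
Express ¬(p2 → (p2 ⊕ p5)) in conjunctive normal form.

p2 ∧ (¬p2 ∨ p5)

¬(p2 → (p2 ⊕ p5))
≡ ¬(¬p2 ∨ (p2 ⊕ p5))   [eliminate →]
≡ ¬(¬p2 ∨ ((p2 ∨ p5) ∧ ¬(p2 ∧ p5)))   [expand ⊕]
≡ ¬¬p2 ∧ ¬((p2 ∨ p5) ∧ ¬(p2 ∧ p5))   [De Morgan]
≡ p2 ∧ ¬((p2 ∨ p5) ∧ ¬(p2 ∧ p5))   [double negation]
≡ p2 ∧ (¬(p2 ∨ p5) ∨ ¬¬(p2 ∧ p5))   [De Morgan]
≡ p2 ∧ ((¬p2 ∧ ¬p5) ∨ ¬¬(p2 ∧ p5))   [De Morgan]
≡ p2 ∧ ((¬p2 ∧ ¬p5) ∨ (p2 ∧ p5))   [double negation]
≡ p2 ∧ (¬p2 ∨ p2) ∧ (¬p2 ∨ p5) ∧ (¬p5 ∨ p2) ∧ (¬p5 ∨ p5)   [distribute ∨ over ∧]
≡ p2 ∧ (¬p2 ∨ p5)   [simplify]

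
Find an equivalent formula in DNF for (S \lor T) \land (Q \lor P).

(S \lor T) \land (Q \lor P)
⇔ (S \land Q) \lor (S \land P) \lor (T \land Q) \lor (T \land P)   [distribute \land over \lor]

(S \land Q) \lor (S \land P) \lor (T \land Q) \lor (T \land P)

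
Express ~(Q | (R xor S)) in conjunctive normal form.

~(Q | (R xor S))
= ~(Q | ((R | S) & ~(R & S)))   (expand xor)
= ~Q & ~((R | S) & ~(R & S))   (De Morgan)
= ~Q & (~(R | S) | ~~(R & S))   (De Morgan)
= ~Q & ((~R & ~S) | ~~(R & S))   (De Morgan)
= ~Q & ((~R & ~S) | (R & S))   (double negation)
= ~Q & (~R | R) & (~R | S) & (~S | R) & (~S | S)   (distribute | over &)
= ~Q & (~R | S) & (~S | R)   (simplify)

~Q & (~R | S) & (~S | R)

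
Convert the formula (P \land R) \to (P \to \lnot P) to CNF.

\lnot P \lor \lnot R

(P \land R) \to (P \to \lnot P)
≡ \lnot (P \land R) \lor (P \to \lnot P)   [eliminate \to]
≡ \lnot (P \land R) \lor \lnot P \lor \lnot P   [eliminate \to]
≡ \lnot P \lor \lnot R \lor \lnot P \lor \lnot P   [De Morgan]
≡ \lnot P \lor \lnot R   [simplify]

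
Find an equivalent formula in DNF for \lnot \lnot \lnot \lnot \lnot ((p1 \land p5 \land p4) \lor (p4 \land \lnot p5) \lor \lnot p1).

\lnot p4 \land p1

\lnot \lnot \lnot \lnot \lnot ((p1 \land p5 \land p4) \lor (p4 \land \lnot p5) \lor \lnot p1)
⇔ \lnot \lnot \lnot ((p1 \land p5 \land p4) \lor (p4 \land \lnot p5) \lor \lnot p1)   [double negation]
⇔ \lnot ((p1 \land p5 \land p4) \lor (p4 \land \lnot p5) \lor \lnot p1)   [double negation]
⇔ \lnot (p1 \land p5 \land p4) \land \lnot (p4 \land \lnot p5) \land \lnot \lnot p1   [De Morgan]
⇔ (\lnot p1 \lor \lnot p5 \lor \lnot p4) \land \lnot (p4 \land \lnot p5) \land \lnot \lnot p1   [De Morgan]
⇔ (\lnot p1 \lor \lnot p5 \lor \lnot p4) \land (\lnot p4 \lor \lnot \lnot p5) \land \lnot \lnot p1   [De Morgan]
⇔ (\lnot p1 \lor \lnot p5 \lor \lnot p4) \land (\lnot p4 \lor p5) \land \lnot \lnot p1   [double negation]
⇔ (\lnot p1 \lor \lnot p5 \lor \lnot p4) \land (\lnot p4 \lor p5) \land p1   [double negation]
⇔ (\lnot p1 \land \lnot p4 \land p1) \lor (\lnot p1 \land p5 \land p1) \lor (\lnot p5 \land \lnot p4 \land p1) \lor (\lnot p5 \land p5 \land p1) \lor (\lnot p4 \land \lnot p4 \land p1) \lor (\lnot p4 \land p5 \land p1)   [distribute \land over \lor]
⇔ \lnot p4 \land p1   [simplify]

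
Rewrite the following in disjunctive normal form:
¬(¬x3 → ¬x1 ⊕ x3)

¬(¬x3 → ¬x1 ⊕ x3)
≡ ¬(¬¬x3 ∨ (¬x1 ⊕ x3))   — eliminate →
≡ ¬(¬¬x3 ∨ ¬x1 ∧ ¬x3 ∨ ¬¬x1 ∧ x3)   — expand ⊕
≡ ¬¬¬x3 ∧ ¬(¬x1 ∧ ¬x3) ∧ ¬(¬¬x1 ∧ x3)   — De Morgan
≡ ¬x3 ∧ ¬(¬x1 ∧ ¬x3) ∧ ¬(¬¬x1 ∧ x3)   — double negation
≡ ¬x3 ∧ (¬¬x1 ∨ ¬¬x3) ∧ ¬(¬¬x1 ∧ x3)   — De Morgan
≡ ¬x3 ∧ (x1 ∨ ¬¬x3) ∧ ¬(¬¬x1 ∧ x3)   — double negation
≡ ¬x3 ∧ (x1 ∨ x3) ∧ ¬(¬¬x1 ∧ x3)   — double negation
≡ ¬x3 ∧ (x1 ∨ x3) ∧ (¬¬¬x1 ∨ ¬x3)   — De Morgan
≡ ¬x3 ∧ (x1 ∨ x3) ∧ (¬x1 ∨ ¬x3)   — double negation
≡ ¬x3 ∧ x1 ∧ ¬x1 ∨ ¬x3 ∧ x1 ∧ ¬x3 ∨ ¬x3 ∧ x3 ∧ ¬x1 ∨ ¬x3 ∧ x3 ∧ ¬x3   — distribute ∧ over ∨
≡ ¬x3 ∧ x1   — simplify

¬x3 ∧ x1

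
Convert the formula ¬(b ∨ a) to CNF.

¬(b ∨ a)
≡ ¬b ∧ ¬a   — De Morgan

¬b ∧ ¬a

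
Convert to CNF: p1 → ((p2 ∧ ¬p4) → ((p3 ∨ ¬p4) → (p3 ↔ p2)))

¬p1 ∨ ¬p2 ∨ p4 ∨ p3

p1 → ((p2 ∧ ¬p4) → ((p3 ∨ ¬p4) → (p3 ↔ p2)))
≡ ¬p1 ∨ ((p2 ∧ ¬p4) → ((p3 ∨ ¬p4) → (p3 ↔ p2)))   [eliminate →]
≡ ¬p1 ∨ ¬(p2 ∧ ¬p4) ∨ ((p3 ∨ ¬p4) → (p3 ↔ p2))   [eliminate →]
≡ ¬p1 ∨ ¬(p2 ∧ ¬p4) ∨ ¬(p3 ∨ ¬p4) ∨ (p3 ↔ p2)   [eliminate →]
≡ ¬p1 ∨ ¬(p2 ∧ ¬p4) ∨ ¬(p3 ∨ ¬p4) ∨ ((p3 → p2) ∧ (p2 → p3))   [eliminate ↔]
≡ ¬p1 ∨ ¬(p2 ∧ ¬p4) ∨ ¬(p3 ∨ ¬p4) ∨ ((¬p3 ∨ p2) ∧ (p2 → p3))   [eliminate →]
≡ ¬p1 ∨ ¬(p2 ∧ ¬p4) ∨ ¬(p3 ∨ ¬p4) ∨ ((¬p3 ∨ p2) ∧ (¬p2 ∨ p3))   [eliminate →]
≡ ¬p1 ∨ ¬p2 ∨ ¬¬p4 ∨ ¬(p3 ∨ ¬p4) ∨ ((¬p3 ∨ p2) ∧ (¬p2 ∨ p3))   [De Morgan]
≡ ¬p1 ∨ ¬p2 ∨ p4 ∨ ¬(p3 ∨ ¬p4) ∨ ((¬p3 ∨ p2) ∧ (¬p2 ∨ p3))   [double negation]
≡ ¬p1 ∨ ¬p2 ∨ p4 ∨ (¬p3 ∧ ¬¬p4) ∨ ((¬p3 ∨ p2) ∧ (¬p2 ∨ p3))   [De Morgan]
≡ ¬p1 ∨ ¬p2 ∨ p4 ∨ (¬p3 ∧ p4) ∨ ((¬p3 ∨ p2) ∧ (¬p2 ∨ p3))   [double negation]
≡ (¬p1 ∨ ¬p2 ∨ p4 ∨ ¬p3 ∨ ¬p3 ∨ p2) ∧ (¬p1 ∨ ¬p2 ∨ p4 ∨ ¬p3 ∨ ¬p2 ∨ p3) ∧ (¬p1 ∨ ¬p2 ∨ p4 ∨ p4 ∨ ¬p3 ∨ p2) ∧ (¬p1 ∨ ¬p2 ∨ p4 ∨ p4 ∨ ¬p2 ∨ p3)   [distribute ∨ over ∧]
≡ ¬p1 ∨ ¬p2 ∨ p4 ∨ p3   [simplify]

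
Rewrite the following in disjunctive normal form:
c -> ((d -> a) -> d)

~c | d

c -> ((d -> a) -> d)
≡ ~c | ((d -> a) -> d)   [eliminate ->]
≡ ~c | ~(d -> a) | d   [eliminate ->]
≡ ~c | ~(~d | a) | d   [eliminate ->]
≡ ~c | (~~d & ~a) | d   [De Morgan]
≡ ~c | (d & ~a) | d   [double negation]
≡ ~c | d   [simplify]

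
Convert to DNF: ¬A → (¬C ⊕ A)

A ∨ (¬C ∧ ¬A)

¬A → (¬C ⊕ A)
≡ ¬¬A ∨ (¬C ⊕ A)   [eliminate →]
≡ ¬¬A ∨ (¬C ∧ ¬A) ∨ (¬¬C ∧ A)   [expand ⊕]
≡ A ∨ (¬C ∧ ¬A) ∨ (¬¬C ∧ A)   [double negation]
≡ A ∨ (¬C ∧ ¬A) ∨ (C ∧ A)   [double negation]
≡ A ∨ (¬C ∧ ¬A)   [simplify]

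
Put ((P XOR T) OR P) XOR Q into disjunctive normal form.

(NOT P AND T AND NOT Q) OR (P AND NOT Q) OR (NOT P AND NOT T AND Q)

((P XOR T) OR P) XOR Q
≡ (((P XOR T) OR P) AND NOT Q) OR (NOT ((P XOR T) OR P) AND Q)   [expand XOR]
≡ (((P AND NOT T) OR (NOT P AND T) OR P) AND NOT Q) OR (NOT ((P XOR T) OR P) AND Q)   [expand XOR]
≡ (((P AND NOT T) OR (NOT P AND T) OR P) AND NOT Q) OR (NOT ((P AND NOT T) OR (NOT P AND T) OR P) AND Q)   [expand XOR]
≡ (((P AND NOT T) OR (NOT P AND T) OR P) AND NOT Q) OR (NOT (P AND NOT T) AND NOT (NOT P AND T) AND NOT P AND Q)   [De Morgan]
≡ (((P AND NOT T) OR (NOT P AND T) OR P) AND NOT Q) OR ((NOT P OR NOT NOT T) AND NOT (NOT P AND T) AND NOT P AND Q)   [De Morgan]
≡ (((P AND NOT T) OR (NOT P AND T) OR P) AND NOT Q) OR ((NOT P OR T) AND NOT (NOT P AND T) AND NOT P AND Q)   [double negation]
≡ (((P AND NOT T) OR (NOT P AND T) OR P) AND NOT Q) OR ((NOT P OR T) AND (NOT NOT P OR NOT T) AND NOT P AND Q)   [De Morgan]
≡ (((P AND NOT T) OR (NOT P AND T) OR P) AND NOT Q) OR ((NOT P OR T) AND (P OR NOT T) AND NOT P AND Q)   [double negation]
≡ (P AND NOT T AND NOT Q) OR (NOT P AND T AND NOT Q) OR (P AND NOT Q) OR (NOT P AND P AND NOT P AND Q) OR (NOT P AND NOT T AND NOT P AND Q) OR (T AND P AND NOT P AND Q) OR (T AND NOT T AND NOT P AND Q)   [distribute AND over OR]
≡ (NOT P AND T AND NOT Q) OR (P AND NOT Q) OR (NOT P AND NOT T AND Q)   [simplify]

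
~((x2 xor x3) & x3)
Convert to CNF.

~((x2 xor x3) & x3)
≡ ~((x2 | x3) & ~(x2 & x3) & x3)   [expand xor]
≡ ~(x2 | x3) | ~~(x2 & x3) | ~x3   [De Morgan]
≡ (~x2 & ~x3) | ~~(x2 & x3) | ~x3   [De Morgan]
≡ (~x2 & ~x3) | (x2 & x3) | ~x3   [double negation]
≡ (~x2 | x2 | ~x3) & (~x2 | x3 | ~x3) & (~x3 | x2 | ~x3) & (~x3 | x3 | ~x3)   [distribute | over &]
≡ ~x3 | x2   [simplify]

~x3 | x2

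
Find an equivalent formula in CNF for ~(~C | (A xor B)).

~(~C | (A xor B))
≡ ~(~C | ((A | B) & ~(A & B)))   (expand xor)
≡ ~~C & ~((A | B) & ~(A & B))   (De Morgan)
≡ C & ~((A | B) & ~(A & B))   (double negation)
≡ C & (~(A | B) | ~~(A & B))   (De Morgan)
≡ C & ((~A & ~B) | ~~(A & B))   (De Morgan)
≡ C & ((~A & ~B) | (A & B))   (double negation)
≡ C & (~A | A) & (~A | B) & (~B | A) & (~B | B)   (distribute | over &)
≡ C & (~A | B) & (~B | A)   (simplify)

C & (~A | B) & (~B | A)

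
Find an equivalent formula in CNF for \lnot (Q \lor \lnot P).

\lnot Q \land P

\lnot (Q \lor \lnot P)
≡ \lnot Q \land \lnot \lnot P   [De Morgan]
≡ \lnot Q \land P   [double negation]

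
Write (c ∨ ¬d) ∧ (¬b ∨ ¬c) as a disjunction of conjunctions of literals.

c ∧ ¬b ∨ ¬d ∧ ¬b ∨ ¬d ∧ ¬c

(c ∨ ¬d) ∧ (¬b ∨ ¬c)
≡ c ∧ ¬b ∨ c ∧ ¬c ∨ ¬d ∧ ¬b ∨ ¬d ∧ ¬c
≡ c ∧ ¬b ∨ ¬d ∧ ¬b ∨ ¬d ∧ ¬c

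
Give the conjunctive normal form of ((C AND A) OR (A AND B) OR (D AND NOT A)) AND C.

(A OR D) AND C

((C AND A) OR (A AND B) OR (D AND NOT A)) AND C
= (C OR A OR D) AND (C OR A OR NOT A) AND (C OR B OR D) AND (C OR B OR NOT A) AND (A OR A OR D) AND (A OR A OR NOT A) AND (A OR B OR D) AND (A OR B OR NOT A) AND C   [distribute OR over AND]
= (A OR D) AND C   [simplify]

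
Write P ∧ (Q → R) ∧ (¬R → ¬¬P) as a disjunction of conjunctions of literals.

P ∧ (Q → R) ∧ (¬R → ¬¬P)
⇔ P ∧ (¬Q ∨ R) ∧ (¬R → ¬¬P)   — eliminate →
⇔ P ∧ (¬Q ∨ R) ∧ (¬¬R ∨ ¬¬P)   — eliminate →
⇔ P ∧ (¬Q ∨ R) ∧ (R ∨ ¬¬P)   — double negation
⇔ P ∧ (¬Q ∨ R) ∧ (R ∨ P)   — double negation
⇔ (P ∧ ¬Q ∧ R) ∨ (P ∧ ¬Q ∧ P) ∨ (P ∧ R ∧ R) ∨ (P ∧ R ∧ P)   — distribute ∧ over ∨
⇔ (P ∧ ¬Q) ∨ (P ∧ R)   — simplify

(P ∧ ¬Q) ∨ (P ∧ R)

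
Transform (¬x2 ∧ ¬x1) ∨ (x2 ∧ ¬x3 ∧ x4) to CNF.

(¬x2 ∧ ¬x1) ∨ (x2 ∧ ¬x3 ∧ x4)
⇔ (¬x2 ∨ x2) ∧ (¬x2 ∨ ¬x3) ∧ (¬x2 ∨ x4) ∧ (¬x1 ∨ x2) ∧ (¬x1 ∨ ¬x3) ∧ (¬x1 ∨ x4)   [distribute ∨ over ∧]
⇔ (¬x2 ∨ ¬x3) ∧ (¬x2 ∨ x4) ∧ (¬x1 ∨ x2) ∧ (¬x1 ∨ ¬x3) ∧ (¬x1 ∨ x4)   [simplify]

(¬x2 ∨ ¬x3) ∧ (¬x2 ∨ x4) ∧ (¬x1 ∨ x2) ∧ (¬x1 ∨ ¬x3) ∧ (¬x1 ∨ x4)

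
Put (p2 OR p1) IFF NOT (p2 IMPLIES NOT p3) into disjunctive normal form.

(NOT p2 AND NOT p1) OR (p2 AND p3)

(p2 OR p1) IFF NOT (p2 IMPLIES NOT p3)
≡ ((p2 OR p1) IMPLIES NOT (p2 IMPLIES NOT p3)) AND (NOT (p2 IMPLIES NOT p3) IMPLIES (p2 OR p1))   [eliminate IFF]
≡ (NOT (p2 OR p1) OR NOT (p2 IMPLIES NOT p3)) AND (NOT (p2 IMPLIES NOT p3) IMPLIES (p2 OR p1))   [eliminate IMPLIES]
≡ (NOT (p2 OR p1) OR NOT (NOT p2 OR NOT p3)) AND (NOT (p2 IMPLIES NOT p3) IMPLIES (p2 OR p1))   [eliminate IMPLIES]
≡ (NOT (p2 OR p1) OR NOT (NOT p2 OR NOT p3)) AND (NOT NOT (p2 IMPLIES NOT p3) OR p2 OR p1)   [eliminate IMPLIES]
≡ (NOT (p2 OR p1) OR NOT (NOT p2 OR NOT p3)) AND (NOT NOT (NOT p2 OR NOT p3) OR p2 OR p1)   [eliminate IMPLIES]
≡ ((NOT p2 AND NOT p1) OR NOT (NOT p2 OR NOT p3)) AND (NOT NOT (NOT p2 OR NOT p3) OR p2 OR p1)   [De Morgan]
≡ ((NOT p2 AND NOT p1) OR (NOT NOT p2 AND NOT NOT p3)) AND (NOT NOT (NOT p2 OR NOT p3) OR p2 OR p1)   [De Morgan]
≡ ((NOT p2 AND NOT p1) OR (p2 AND NOT NOT p3)) AND (NOT NOT (NOT p2 OR NOT p3) OR p2 OR p1)   [double negation]
≡ ((NOT p2 AND NOT p1) OR (p2 AND p3)) AND (NOT NOT (NOT p2 OR NOT p3) OR p2 OR p1)   [double negation]
≡ ((NOT p2 AND NOT p1) OR (p2 AND p3)) AND (NOT p2 OR NOT p3 OR p2 OR p1)   [double negation]
≡ (NOT p2 AND NOT p1 AND NOT p2) OR (NOT p2 AND NOT p1 AND NOT p3) OR (NOT p2 AND NOT p1 AND p2) OR (NOT p2 AND NOT p1 AND p1) OR (p2 AND p3 AND NOT p2) OR (p2 AND p3 AND NOT p3) OR (p2 AND p3 AND p2) OR (p2 AND p3 AND p1)   [distribute AND over OR]
≡ (NOT p2 AND NOT p1) OR (p2 AND p3)   [simplify]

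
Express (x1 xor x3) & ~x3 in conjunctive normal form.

(x1 | x3) & ~x3

(x1 xor x3) & ~x3
= (x1 | x3) & ~(x1 & x3) & ~x3   [expand xor]
= (x1 | x3) & (~x1 | ~x3) & ~x3   [De Morgan]
= (x1 | x3) & ~x3   [simplify]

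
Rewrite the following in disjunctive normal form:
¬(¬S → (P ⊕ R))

(¬S ∧ ¬P ∧ ¬R) ∨ (¬S ∧ R ∧ P)

¬(¬S → (P ⊕ R))
⇔ ¬(¬¬S ∨ (P ⊕ R))   — eliminate →
⇔ ¬(¬¬S ∨ (P ∧ ¬R) ∨ (¬P ∧ R))   — expand ⊕
⇔ ¬¬¬S ∧ ¬(P ∧ ¬R) ∧ ¬(¬P ∧ R)   — De Morgan
⇔ ¬S ∧ ¬(P ∧ ¬R) ∧ ¬(¬P ∧ R)   — double negation
⇔ ¬S ∧ (¬P ∨ ¬¬R) ∧ ¬(¬P ∧ R)   — De Morgan
⇔ ¬S ∧ (¬P ∨ R) ∧ ¬(¬P ∧ R)   — double negation
⇔ ¬S ∧ (¬P ∨ R) ∧ (¬¬P ∨ ¬R)   — De Morgan
⇔ ¬S ∧ (¬P ∨ R) ∧ (P ∨ ¬R)   — double negation
⇔ (¬S ∧ ¬P ∧ P) ∨ (¬S ∧ ¬P ∧ ¬R) ∨ (¬S ∧ R ∧ P) ∨ (¬S ∧ R ∧ ¬R)   — distribute ∧ over ∨
⇔ (¬S ∧ ¬P ∧ ¬R) ∨ (¬S ∧ R ∧ P)   — simplify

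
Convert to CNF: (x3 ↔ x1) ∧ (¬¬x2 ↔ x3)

(x3 ↔ x1) ∧ (¬¬x2 ↔ x3)
⇔ (x3 → x1) ∧ (x1 → x3) ∧ (¬¬x2 ↔ x3)   [eliminate ↔]
⇔ (¬x3 ∨ x1) ∧ (x1 → x3) ∧ (¬¬x2 ↔ x3)   [eliminate →]
⇔ (¬x3 ∨ x1) ∧ (¬x1 ∨ x3) ∧ (¬¬x2 ↔ x3)   [eliminate →]
⇔ (¬x3 ∨ x1) ∧ (¬x1 ∨ x3) ∧ (¬¬x2 → x3) ∧ (x3 → ¬¬x2)   [eliminate ↔]
⇔ (¬x3 ∨ x1) ∧ (¬x1 ∨ x3) ∧ (¬¬¬x2 ∨ x3) ∧ (x3 → ¬¬x2)   [eliminate →]
⇔ (¬x3 ∨ x1) ∧ (¬x1 ∨ x3) ∧ (¬¬¬x2 ∨ x3) ∧ (¬x3 ∨ ¬¬x2)   [eliminate →]
⇔ (¬x3 ∨ x1) ∧ (¬x1 ∨ x3) ∧ (¬x2 ∨ x3) ∧ (¬x3 ∨ ¬¬x2)   [double negation]
⇔ (¬x3 ∨ x1) ∧ (¬x1 ∨ x3) ∧ (¬x2 ∨ x3) ∧ (¬x3 ∨ x2)   [double negation]

(¬x3 ∨ x1) ∧ (¬x1 ∨ x3) ∧ (¬x2 ∨ x3) ∧ (¬x3 ∨ x2)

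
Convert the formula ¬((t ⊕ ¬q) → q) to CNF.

¬((t ⊕ ¬q) → q)
≡ ¬(¬(t ⊕ ¬q) ∨ q)   [eliminate →]
≡ ¬(¬((t ∨ ¬q) ∧ ¬(t ∧ ¬q)) ∨ q)   [expand ⊕]
≡ ¬¬((t ∨ ¬q) ∧ ¬(t ∧ ¬q)) ∧ ¬q   [De Morgan]
≡ (t ∨ ¬q) ∧ ¬(t ∧ ¬q) ∧ ¬q   [double negation]
≡ (t ∨ ¬q) ∧ (¬t ∨ ¬¬q) ∧ ¬q   [De Morgan]
≡ (t ∨ ¬q) ∧ (¬t ∨ q) ∧ ¬q   [double negation]
≡ (¬t ∨ q) ∧ ¬q   [simplify]

(¬t ∨ q) ∧ ¬q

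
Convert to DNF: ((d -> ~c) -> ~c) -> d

(~d & c) | d

((d -> ~c) -> ~c) -> d
⇔ ~((d -> ~c) -> ~c) | d
⇔ ~(~(d -> ~c) | ~c) | d
⇔ ~(~(~d | ~c) | ~c) | d
⇔ (~~(~d | ~c) & ~~c) | d
⇔ ((~d | ~c) & ~~c) | d
⇔ ((~d | ~c) & c) | d
⇔ (~d & c) | (~c & c) | d
⇔ (~d & c) | d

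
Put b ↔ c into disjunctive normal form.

b ↔ c
≡ (b → c) ∧ (c → b)   [eliminate ↔]
≡ (¬b ∨ c) ∧ (c → b)   [eliminate →]
≡ (¬b ∨ c) ∧ (¬c ∨ b)   [eliminate →]
≡ (¬b ∧ ¬c) ∨ (¬b ∧ b) ∨ (c ∧ ¬c) ∨ (c ∧ b)   [distribute ∧ over ∨]
≡ (¬b ∧ ¬c) ∨ (c ∧ b)   [simplify]

(¬b ∧ ¬c) ∨ (c ∧ b)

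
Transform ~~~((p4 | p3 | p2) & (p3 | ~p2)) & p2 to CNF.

~p3 & p2

~~~((p4 | p3 | p2) & (p3 | ~p2)) & p2
≡ ~((p4 | p3 | p2) & (p3 | ~p2)) & p2   — double negation
≡ (~(p4 | p3 | p2) | ~(p3 | ~p2)) & p2   — De Morgan
≡ ((~p4 & ~p3 & ~p2) | ~(p3 | ~p2)) & p2   — De Morgan
≡ ((~p4 & ~p3 & ~p2) | (~p3 & ~~p2)) & p2   — De Morgan
≡ ((~p4 & ~p3 & ~p2) | (~p3 & p2)) & p2   — double negation
≡ (~p4 | ~p3) & (~p4 | p2) & (~p3 | ~p3) & (~p3 | p2) & (~p2 | ~p3) & (~p2 | p2) & p2   — distribute | over &
≡ ~p3 & p2   — simplify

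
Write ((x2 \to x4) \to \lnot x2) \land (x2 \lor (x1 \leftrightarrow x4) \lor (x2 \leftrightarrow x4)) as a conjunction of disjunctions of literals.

(\lnot x4 \lor \lnot x2) \land (x2 \lor \lnot x4 \lor x1)

((x2 \to x4) \to \lnot x2) \land (x2 \lor (x1 \leftrightarrow x4) \lor (x2 \leftrightarrow x4))
⇔ (\lnot (x2 \to x4) \lor \lnot x2) \land (x2 \lor (x1 \leftrightarrow x4) \lor (x2 \leftrightarrow x4))   [eliminate \to]
⇔ (\lnot (\lnot x2 \lor x4) \lor \lnot x2) \land (x2 \lor (x1 \leftrightarrow x4) \lor (x2 \leftrightarrow x4))   [eliminate \to]
⇔ (\lnot (\lnot x2 \lor x4) \lor \lnot x2) \land (x2 \lor ((x1 \to x4) \land (x4 \to x1)) \lor (x2 \leftrightarrow x4))   [eliminate \leftrightarrow]
⇔ (\lnot (\lnot x2 \lor x4) \lor \lnot x2) \land (x2 \lor ((\lnot x1 \lor x4) \land (x4 \to x1)) \lor (x2 \leftrightarrow x4))   [eliminate \to]
⇔ (\lnot (\lnot x2 \lor x4) \lor \lnot x2) \land (x2 \lor ((\lnot x1 \lor x4) \land (\lnot x4 \lor x1)) \lor (x2 \leftrightarrow x4))   [eliminate \to]
⇔ (\lnot (\lnot x2 \lor x4) \lor \lnot x2) \land (x2 \lor ((\lnot x1 \lor x4) \land (\lnot x4 \lor x1)) \lor ((x2 \to x4) \land (x4 \to x2)))   [eliminate \leftrightarrow]
⇔ (\lnot (\lnot x2 \lor x4) \lor \lnot x2) \land (x2 \lor ((\lnot x1 \lor x4) \land (\lnot x4 \lor x1)) \lor ((\lnot x2 \lor x4) \land (x4 \to x2)))   [eliminate \to]
⇔ (\lnot (\lnot x2 \lor x4) \lor \lnot x2) \land (x2 \lor ((\lnot x1 \lor x4) \land (\lnot x4 \lor x1)) \lor ((\lnot x2 \lor x4) \land (\lnot x4 \lor x2)))   [eliminate \to]
⇔ ((\lnot \lnot x2 \land \lnot x4) \lor \lnot x2) \land (x2 \lor ((\lnot x1 \lor x4) \land (\lnot x4 \lor x1)) \lor ((\lnot x2 \lor x4) \land (\lnot x4 \lor x2)))   [De Morgan]
⇔ ((x2 \land \lnot x4) \lor \lnot x2) \land (x2 \lor ((\lnot x1 \lor x4) \land (\lnot x4 \lor x1)) \lor ((\lnot x2 \lor x4) \land (\lnot x4 \lor x2)))   [double negation]
⇔ (x2 \lor \lnot x2) \land (\lnot x4 \lor \lnot x2) \land (x2 \lor \lnot x1 \lor x4 \lor \lnot x2 \lor x4) \land (x2 \lor \lnot x1 \lor x4 \lor \lnot x4 \lor x2) \land (x2 \lor \lnot x4 \lor x1 \lor \lnot x2 \lor x4) \land (x2 \lor \lnot x4 \lor x1 \lor \lnot x4 \lor x2)   [distribute \lor over \land]
⇔ (\lnot x4 \lor \lnot x2) \land (x2 \lor \lnot x4 \lor x1)   [simplify]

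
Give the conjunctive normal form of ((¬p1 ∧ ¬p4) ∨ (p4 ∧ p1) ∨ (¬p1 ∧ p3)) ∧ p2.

((¬p1 ∧ ¬p4) ∨ (p4 ∧ p1) ∨ (¬p1 ∧ p3)) ∧ p2
= (¬p1 ∨ p4 ∨ ¬p1) ∧ (¬p1 ∨ p4 ∨ p3) ∧ (¬p1 ∨ p1 ∨ ¬p1) ∧ (¬p1 ∨ p1 ∨ p3) ∧ (¬p4 ∨ p4 ∨ ¬p1) ∧ (¬p4 ∨ p4 ∨ p3) ∧ (¬p4 ∨ p1 ∨ ¬p1) ∧ (¬p4 ∨ p1 ∨ p3) ∧ p2   [distribute ∨ over ∧]
= (¬p1 ∨ p4) ∧ (¬p4 ∨ p1 ∨ p3) ∧ p2   [simplify]

(¬p1 ∨ p4) ∧ (¬p4 ∨ p1 ∨ p3) ∧ p2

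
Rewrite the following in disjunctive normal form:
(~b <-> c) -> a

(~b <-> c) -> a
≡ ~(~b <-> c) | a   (eliminate ->)
≡ ~((~b -> c) & (c -> ~b)) | a   (eliminate <->)
≡ ~((~~b | c) & (c -> ~b)) | a   (eliminate ->)
≡ ~((~~b | c) & (~c | ~b)) | a   (eliminate ->)
≡ ~(~~b | c) | ~(~c | ~b) | a   (De Morgan)
≡ (~~~b & ~c) | ~(~c | ~b) | a   (De Morgan)
≡ (~b & ~c) | ~(~c | ~b) | a   (double negation)
≡ (~b & ~c) | (~~c & ~~b) | a   (De Morgan)
≡ (~b & ~c) | (c & ~~b) | a   (double negation)
≡ (~b & ~c) | (c & b) | a   (double negation)

(~b & ~c) | (c & b) | a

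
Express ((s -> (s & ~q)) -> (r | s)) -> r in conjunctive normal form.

((s -> (s & ~q)) -> (r | s)) -> r
≡ ~((s -> (s & ~q)) -> (r | s)) | r   — eliminate ->
≡ ~(~(s -> (s & ~q)) | r | s) | r   — eliminate ->
≡ ~(~(~s | (s & ~q)) | r | s) | r   — eliminate ->
≡ (~~(~s | (s & ~q)) & ~r & ~s) | r   — De Morgan
≡ ((~s | (s & ~q)) & ~r & ~s) | r   — double negation
≡ (~s | s | r) & (~s | ~q | r) & (~r | r) & (~s | r)   — distribute | over &
≡ ~s | r   — simplify

~s | r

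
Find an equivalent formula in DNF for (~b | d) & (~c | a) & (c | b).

(~b & a & c) | (d & ~c & b) | (d & a & c) | (d & a & b)

(~b | d) & (~c | a) & (c | b)
⇔ (~b & ~c & c) | (~b & ~c & b) | (~b & a & c) | (~b & a & b) | (d & ~c & c) | (d & ~c & b) | (d & a & c) | (d & a & b)   [distribute & over |]
⇔ (~b & a & c) | (d & ~c & b) | (d & a & c) | (d & a & b)   [simplify]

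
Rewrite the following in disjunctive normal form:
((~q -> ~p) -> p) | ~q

p | ~q

((~q -> ~p) -> p) | ~q
≡ ~(~q -> ~p) | p | ~q   (eliminate ->)
≡ ~(~~q | ~p) | p | ~q   (eliminate ->)
≡ (~~~q & ~~p) | p | ~q   (De Morgan)
≡ (~q & ~~p) | p | ~q   (double negation)
≡ (~q & p) | p | ~q   (double negation)
≡ p | ~q   (simplify)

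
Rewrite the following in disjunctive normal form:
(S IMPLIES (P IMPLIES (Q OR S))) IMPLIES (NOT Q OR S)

(S IMPLIES (P IMPLIES (Q OR S))) IMPLIES (NOT Q OR S)
⇔ NOT (S IMPLIES (P IMPLIES (Q OR S))) OR NOT Q OR S   — eliminate IMPLIES
⇔ NOT (NOT S OR (P IMPLIES (Q OR S))) OR NOT Q OR S   — eliminate IMPLIES
⇔ NOT (NOT S OR NOT P OR Q OR S) OR NOT Q OR S   — eliminate IMPLIES
⇔ (NOT NOT S AND NOT NOT P AND NOT Q AND NOT S) OR NOT Q OR S   — De Morgan
⇔ (S AND NOT NOT P AND NOT Q AND NOT S) OR NOT Q OR S   — double negation
⇔ (S AND P AND NOT Q AND NOT S) OR NOT Q OR S   — double negation
⇔ NOT Q OR S   — simplify

NOT Q OR S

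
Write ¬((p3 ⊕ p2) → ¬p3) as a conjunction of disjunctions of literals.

¬((p3 ⊕ p2) → ¬p3)
≡ ¬(¬(p3 ⊕ p2) ∨ ¬p3)   (eliminate →)
≡ ¬(¬((p3 ∨ p2) ∧ ¬(p3 ∧ p2)) ∨ ¬p3)   (expand ⊕)
≡ ¬¬((p3 ∨ p2) ∧ ¬(p3 ∧ p2)) ∧ ¬¬p3   (De Morgan)
≡ (p3 ∨ p2) ∧ ¬(p3 ∧ p2) ∧ ¬¬p3   (double negation)
≡ (p3 ∨ p2) ∧ (¬p3 ∨ ¬p2) ∧ ¬¬p3   (De Morgan)
≡ (p3 ∨ p2) ∧ (¬p3 ∨ ¬p2) ∧ p3   (double negation)
≡ (¬p3 ∨ ¬p2) ∧ p3   (simplify)

(¬p3 ∨ ¬p2) ∧ p3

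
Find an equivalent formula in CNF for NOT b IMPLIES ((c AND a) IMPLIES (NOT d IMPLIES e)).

b OR NOT c OR NOT a OR d OR e

NOT b IMPLIES ((c AND a) IMPLIES (NOT d IMPLIES e))
≡ NOT NOT b OR ((c AND a) IMPLIES (NOT d IMPLIES e))   — eliminate IMPLIES
≡ NOT NOT b OR NOT (c AND a) OR (NOT d IMPLIES e)   — eliminate IMPLIES
≡ NOT NOT b OR NOT (c AND a) OR NOT NOT d OR e   — eliminate IMPLIES
≡ b OR NOT (c AND a) OR NOT NOT d OR e   — double negation
≡ b OR NOT c OR NOT a OR NOT NOT d OR e   — De Morgan
≡ b OR NOT c OR NOT a OR d OR e   — double negation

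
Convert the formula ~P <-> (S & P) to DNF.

~P <-> (S & P)
≡ (~P -> (S & P)) & ((S & P) -> ~P)   (eliminate <->)
≡ (~~P | (S & P)) & ((S & P) -> ~P)   (eliminate ->)
≡ (~~P | (S & P)) & (~(S & P) | ~P)   (eliminate ->)
≡ (P | (S & P)) & (~(S & P) | ~P)   (double negation)
≡ (P | (S & P)) & (~S | ~P | ~P)   (De Morgan)
≡ (P & ~S) | (P & ~P) | (P & ~P) | (S & P & ~S) | (S & P & ~P) | (S & P & ~P)   (distribute & over |)
≡ P & ~S   (simplify)

P & ~S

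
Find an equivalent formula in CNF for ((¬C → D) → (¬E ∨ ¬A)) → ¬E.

(C ∨ D ∨ ¬E) ∧ (A ∨ ¬E)

((¬C → D) → (¬E ∨ ¬A)) → ¬E
⇔ ¬((¬C → D) → (¬E ∨ ¬A)) ∨ ¬E   — eliminate →
⇔ ¬(¬(¬C → D) ∨ ¬E ∨ ¬A) ∨ ¬E   — eliminate →
⇔ ¬(¬(¬¬C ∨ D) ∨ ¬E ∨ ¬A) ∨ ¬E   — eliminate →
⇔ (¬¬(¬¬C ∨ D) ∧ ¬¬E ∧ ¬¬A) ∨ ¬E   — De Morgan
⇔ ((¬¬C ∨ D) ∧ ¬¬E ∧ ¬¬A) ∨ ¬E   — double negation
⇔ ((C ∨ D) ∧ ¬¬E ∧ ¬¬A) ∨ ¬E   — double negation
⇔ ((C ∨ D) ∧ E ∧ ¬¬A) ∨ ¬E   — double negation
⇔ ((C ∨ D) ∧ E ∧ A) ∨ ¬E   — double negation
⇔ (C ∨ D ∨ ¬E) ∧ (E ∨ ¬E) ∧ (A ∨ ¬E)   — distribute ∨ over ∧
⇔ (C ∨ D ∨ ¬E) ∧ (A ∨ ¬E)   — simplify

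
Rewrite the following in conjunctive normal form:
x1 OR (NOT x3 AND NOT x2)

x1 OR (NOT x3 AND NOT x2)
≡ (x1 OR NOT x3) AND (x1 OR NOT x2)   [distribute OR over AND]

(x1 OR NOT x3) AND (x1 OR NOT x2)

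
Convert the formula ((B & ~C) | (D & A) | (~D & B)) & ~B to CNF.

(B | D) & (B | A) & (~C | A | ~D) & ~B

((B & ~C) | (D & A) | (~D & B)) & ~B
⇔ (B | D | ~D) & (B | D | B) & (B | A | ~D) & (B | A | B) & (~C | D | ~D) & (~C | D | B) & (~C | A | ~D) & (~C | A | B) & ~B   [distribute | over &]
⇔ (B | D) & (B | A) & (~C | A | ~D) & ~B   [simplify]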